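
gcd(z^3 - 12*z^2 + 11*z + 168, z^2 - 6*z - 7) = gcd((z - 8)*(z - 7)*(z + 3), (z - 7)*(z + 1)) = z - 7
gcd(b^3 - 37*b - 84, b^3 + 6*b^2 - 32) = b + 4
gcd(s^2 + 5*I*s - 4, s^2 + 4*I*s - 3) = s + I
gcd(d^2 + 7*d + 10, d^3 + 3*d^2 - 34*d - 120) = d + 5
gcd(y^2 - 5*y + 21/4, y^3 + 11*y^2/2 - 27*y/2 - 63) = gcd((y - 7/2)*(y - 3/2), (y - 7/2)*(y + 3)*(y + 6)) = y - 7/2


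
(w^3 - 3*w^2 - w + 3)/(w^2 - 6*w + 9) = (w^2 - 1)/(w - 3)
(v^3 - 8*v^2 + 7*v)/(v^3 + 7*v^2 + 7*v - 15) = v*(v - 7)/(v^2 + 8*v + 15)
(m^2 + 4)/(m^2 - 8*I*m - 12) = (m + 2*I)/(m - 6*I)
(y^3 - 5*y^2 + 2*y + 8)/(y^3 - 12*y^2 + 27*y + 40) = (y^2 - 6*y + 8)/(y^2 - 13*y + 40)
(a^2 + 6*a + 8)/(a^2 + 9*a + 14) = (a + 4)/(a + 7)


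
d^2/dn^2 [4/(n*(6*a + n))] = 8*(n^2 + n*(6*a + n) + (6*a + n)^2)/(n^3*(6*a + n)^3)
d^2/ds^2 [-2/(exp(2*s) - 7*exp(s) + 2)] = 2*(-2*(2*exp(s) - 7)^2*exp(s) + (4*exp(s) - 7)*(exp(2*s) - 7*exp(s) + 2))*exp(s)/(exp(2*s) - 7*exp(s) + 2)^3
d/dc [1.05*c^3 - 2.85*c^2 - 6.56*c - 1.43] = 3.15*c^2 - 5.7*c - 6.56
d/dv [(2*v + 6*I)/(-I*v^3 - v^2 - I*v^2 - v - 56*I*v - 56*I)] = (-4*I*v^3 + v^2*(16 - 2*I) + v*(12 - 12*I) + 336 + 106*I)/(v^6 + v^5*(2 - 2*I) + v^4*(112 - 4*I) + v^3*(222 - 114*I) + v^2*(3247 - 224*I) + v*(6272 - 112*I) + 3136)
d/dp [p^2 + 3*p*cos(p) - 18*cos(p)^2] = -3*p*sin(p) + 2*p + 18*sin(2*p) + 3*cos(p)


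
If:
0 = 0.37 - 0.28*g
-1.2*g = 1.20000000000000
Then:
No Solution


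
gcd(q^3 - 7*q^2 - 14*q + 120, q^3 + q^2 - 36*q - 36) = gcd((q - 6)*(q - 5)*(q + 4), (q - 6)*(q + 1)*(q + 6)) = q - 6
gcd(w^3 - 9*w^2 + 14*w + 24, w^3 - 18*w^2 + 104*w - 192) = w^2 - 10*w + 24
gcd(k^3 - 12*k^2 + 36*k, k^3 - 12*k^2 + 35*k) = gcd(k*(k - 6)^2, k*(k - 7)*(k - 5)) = k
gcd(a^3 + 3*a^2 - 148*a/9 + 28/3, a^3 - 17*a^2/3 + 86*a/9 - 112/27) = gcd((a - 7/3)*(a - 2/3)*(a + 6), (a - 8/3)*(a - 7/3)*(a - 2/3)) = a^2 - 3*a + 14/9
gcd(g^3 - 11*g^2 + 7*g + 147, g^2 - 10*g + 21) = g - 7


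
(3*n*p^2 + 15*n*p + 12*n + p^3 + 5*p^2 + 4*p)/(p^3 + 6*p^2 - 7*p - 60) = (3*n*p + 3*n + p^2 + p)/(p^2 + 2*p - 15)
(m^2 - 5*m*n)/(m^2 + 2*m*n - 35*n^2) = m/(m + 7*n)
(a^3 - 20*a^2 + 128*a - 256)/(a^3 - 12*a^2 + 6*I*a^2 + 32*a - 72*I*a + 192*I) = (a - 8)/(a + 6*I)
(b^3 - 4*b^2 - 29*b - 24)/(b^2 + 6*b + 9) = (b^2 - 7*b - 8)/(b + 3)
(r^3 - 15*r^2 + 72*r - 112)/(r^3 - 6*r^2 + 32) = (r - 7)/(r + 2)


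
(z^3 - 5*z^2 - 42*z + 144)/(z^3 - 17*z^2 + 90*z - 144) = (z + 6)/(z - 6)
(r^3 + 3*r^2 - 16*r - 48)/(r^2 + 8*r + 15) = (r^2 - 16)/(r + 5)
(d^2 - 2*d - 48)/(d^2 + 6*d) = (d - 8)/d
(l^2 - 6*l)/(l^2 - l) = (l - 6)/(l - 1)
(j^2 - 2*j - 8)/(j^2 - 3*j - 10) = (j - 4)/(j - 5)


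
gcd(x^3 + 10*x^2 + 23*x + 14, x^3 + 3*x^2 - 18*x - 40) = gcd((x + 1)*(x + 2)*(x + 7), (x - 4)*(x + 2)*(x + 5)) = x + 2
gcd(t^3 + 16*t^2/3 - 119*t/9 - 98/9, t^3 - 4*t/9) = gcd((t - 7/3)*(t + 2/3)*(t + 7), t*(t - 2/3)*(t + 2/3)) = t + 2/3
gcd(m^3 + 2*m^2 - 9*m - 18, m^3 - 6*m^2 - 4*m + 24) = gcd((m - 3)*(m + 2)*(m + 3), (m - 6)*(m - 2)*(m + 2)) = m + 2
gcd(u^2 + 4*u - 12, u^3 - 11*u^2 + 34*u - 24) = 1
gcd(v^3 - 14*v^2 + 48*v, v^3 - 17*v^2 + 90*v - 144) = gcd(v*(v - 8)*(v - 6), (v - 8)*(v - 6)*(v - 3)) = v^2 - 14*v + 48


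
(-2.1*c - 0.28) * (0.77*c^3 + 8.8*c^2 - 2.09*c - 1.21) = -1.617*c^4 - 18.6956*c^3 + 1.925*c^2 + 3.1262*c + 0.3388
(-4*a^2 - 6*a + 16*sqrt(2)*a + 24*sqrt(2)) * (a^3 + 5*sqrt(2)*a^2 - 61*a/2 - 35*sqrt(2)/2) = -4*a^5 - 6*a^4 - 4*sqrt(2)*a^4 - 6*sqrt(2)*a^3 + 282*a^3 - 418*sqrt(2)*a^2 + 423*a^2 - 627*sqrt(2)*a - 560*a - 840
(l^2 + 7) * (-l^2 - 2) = -l^4 - 9*l^2 - 14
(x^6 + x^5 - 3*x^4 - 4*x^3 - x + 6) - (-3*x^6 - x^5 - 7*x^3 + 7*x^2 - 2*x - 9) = 4*x^6 + 2*x^5 - 3*x^4 + 3*x^3 - 7*x^2 + x + 15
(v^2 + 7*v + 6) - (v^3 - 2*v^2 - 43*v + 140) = -v^3 + 3*v^2 + 50*v - 134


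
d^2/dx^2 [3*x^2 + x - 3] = 6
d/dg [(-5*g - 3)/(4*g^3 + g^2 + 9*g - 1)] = (-20*g^3 - 5*g^2 - 45*g + (5*g + 3)*(12*g^2 + 2*g + 9) + 5)/(4*g^3 + g^2 + 9*g - 1)^2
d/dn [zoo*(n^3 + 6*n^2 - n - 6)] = zoo*(n^2 + n + 1)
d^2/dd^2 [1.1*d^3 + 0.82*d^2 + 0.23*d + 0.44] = 6.6*d + 1.64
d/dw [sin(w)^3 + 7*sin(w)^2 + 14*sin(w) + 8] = (3*sin(w)^2 + 14*sin(w) + 14)*cos(w)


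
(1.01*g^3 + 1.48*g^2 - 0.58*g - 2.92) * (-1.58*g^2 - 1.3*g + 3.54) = -1.5958*g^5 - 3.6514*g^4 + 2.5678*g^3 + 10.6068*g^2 + 1.7428*g - 10.3368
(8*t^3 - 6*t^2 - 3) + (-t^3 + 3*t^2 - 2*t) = 7*t^3 - 3*t^2 - 2*t - 3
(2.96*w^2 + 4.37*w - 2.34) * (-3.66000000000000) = -10.8336*w^2 - 15.9942*w + 8.5644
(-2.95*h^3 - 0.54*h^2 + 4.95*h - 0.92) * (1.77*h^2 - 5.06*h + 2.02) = -5.2215*h^5 + 13.9712*h^4 + 5.5349*h^3 - 27.7662*h^2 + 14.6542*h - 1.8584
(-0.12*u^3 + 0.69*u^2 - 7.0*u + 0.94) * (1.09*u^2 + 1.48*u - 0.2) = -0.1308*u^5 + 0.5745*u^4 - 6.5848*u^3 - 9.4734*u^2 + 2.7912*u - 0.188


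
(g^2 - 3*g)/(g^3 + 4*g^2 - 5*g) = (g - 3)/(g^2 + 4*g - 5)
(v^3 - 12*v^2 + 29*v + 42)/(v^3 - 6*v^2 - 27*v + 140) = (v^2 - 5*v - 6)/(v^2 + v - 20)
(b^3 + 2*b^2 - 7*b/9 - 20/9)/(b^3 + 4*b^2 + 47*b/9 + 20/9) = (b - 1)/(b + 1)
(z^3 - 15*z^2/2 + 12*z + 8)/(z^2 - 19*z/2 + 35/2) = (2*z^3 - 15*z^2 + 24*z + 16)/(2*z^2 - 19*z + 35)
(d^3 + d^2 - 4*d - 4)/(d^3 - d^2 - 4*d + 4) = (d + 1)/(d - 1)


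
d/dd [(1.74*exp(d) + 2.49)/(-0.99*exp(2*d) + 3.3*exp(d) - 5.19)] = (1.7226*exp(2*d) + 4.9302*exp(d) - 17.2476)*exp(d)/(0.9801*exp(4*d) - 6.534*exp(3*d) + 21.1662*exp(2*d) - 34.254*exp(d) + 26.9361)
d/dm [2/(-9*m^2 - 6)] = 4*m/(3*m^2 + 2)^2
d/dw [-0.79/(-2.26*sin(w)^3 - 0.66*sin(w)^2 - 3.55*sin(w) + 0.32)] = (-1.0428*sin(w) + 2.6781*cos(2*w) - 5.4826)*cos(w)/(2.26*sin(w)^3 + 0.66*sin(w)^2 + 3.55*sin(w) - 0.32)^2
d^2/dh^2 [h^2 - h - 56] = 2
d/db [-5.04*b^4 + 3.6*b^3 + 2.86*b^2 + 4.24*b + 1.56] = -20.16*b^3 + 10.8*b^2 + 5.72*b + 4.24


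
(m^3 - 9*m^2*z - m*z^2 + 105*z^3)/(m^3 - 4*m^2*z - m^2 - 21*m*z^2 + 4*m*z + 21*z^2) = (m - 5*z)/(m - 1)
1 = 1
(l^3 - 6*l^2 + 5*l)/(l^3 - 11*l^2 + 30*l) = (l - 1)/(l - 6)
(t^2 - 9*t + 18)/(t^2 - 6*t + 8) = (t^2 - 9*t + 18)/(t^2 - 6*t + 8)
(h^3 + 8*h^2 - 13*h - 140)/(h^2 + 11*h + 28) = (h^2 + h - 20)/(h + 4)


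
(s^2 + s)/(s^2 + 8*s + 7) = s/(s + 7)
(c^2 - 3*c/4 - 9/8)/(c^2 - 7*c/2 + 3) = (c + 3/4)/(c - 2)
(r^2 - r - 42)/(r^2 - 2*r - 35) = (r + 6)/(r + 5)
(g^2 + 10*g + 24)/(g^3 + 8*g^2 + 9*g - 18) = (g + 4)/(g^2 + 2*g - 3)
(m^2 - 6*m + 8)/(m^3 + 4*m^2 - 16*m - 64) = (m - 2)/(m^2 + 8*m + 16)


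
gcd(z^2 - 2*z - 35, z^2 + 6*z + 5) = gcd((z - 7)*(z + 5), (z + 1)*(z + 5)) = z + 5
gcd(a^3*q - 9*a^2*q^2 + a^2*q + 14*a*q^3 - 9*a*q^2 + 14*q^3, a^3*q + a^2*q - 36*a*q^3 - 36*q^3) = a*q + q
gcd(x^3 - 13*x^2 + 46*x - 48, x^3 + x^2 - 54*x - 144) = x - 8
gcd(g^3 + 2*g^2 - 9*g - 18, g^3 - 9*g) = g^2 - 9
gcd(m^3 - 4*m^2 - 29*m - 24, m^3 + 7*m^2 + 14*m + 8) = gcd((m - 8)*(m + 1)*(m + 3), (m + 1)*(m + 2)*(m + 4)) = m + 1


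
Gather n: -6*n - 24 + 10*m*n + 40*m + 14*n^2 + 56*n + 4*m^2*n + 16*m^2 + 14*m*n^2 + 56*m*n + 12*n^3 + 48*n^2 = 16*m^2 + 40*m + 12*n^3 + n^2*(14*m + 62) + n*(4*m^2 + 66*m + 50) - 24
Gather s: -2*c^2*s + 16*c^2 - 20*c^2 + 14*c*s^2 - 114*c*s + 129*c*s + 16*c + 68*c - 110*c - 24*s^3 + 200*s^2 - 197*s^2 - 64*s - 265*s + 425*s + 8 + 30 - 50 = -4*c^2 - 26*c - 24*s^3 + s^2*(14*c + 3) + s*(-2*c^2 + 15*c + 96) - 12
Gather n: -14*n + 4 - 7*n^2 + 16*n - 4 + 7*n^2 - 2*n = 0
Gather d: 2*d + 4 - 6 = 2*d - 2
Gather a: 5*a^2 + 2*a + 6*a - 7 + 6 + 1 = 5*a^2 + 8*a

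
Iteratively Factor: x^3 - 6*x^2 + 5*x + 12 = (x - 4)*(x^2 - 2*x - 3) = (x - 4)*(x - 3)*(x + 1)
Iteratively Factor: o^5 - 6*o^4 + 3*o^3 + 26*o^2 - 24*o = (o + 2)*(o^4 - 8*o^3 + 19*o^2 - 12*o) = (o - 1)*(o + 2)*(o^3 - 7*o^2 + 12*o) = o*(o - 1)*(o + 2)*(o^2 - 7*o + 12) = o*(o - 4)*(o - 1)*(o + 2)*(o - 3)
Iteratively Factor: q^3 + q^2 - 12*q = (q)*(q^2 + q - 12) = q*(q - 3)*(q + 4)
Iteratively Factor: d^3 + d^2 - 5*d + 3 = (d + 3)*(d^2 - 2*d + 1) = (d - 1)*(d + 3)*(d - 1)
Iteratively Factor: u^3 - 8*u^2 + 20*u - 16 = (u - 4)*(u^2 - 4*u + 4) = (u - 4)*(u - 2)*(u - 2)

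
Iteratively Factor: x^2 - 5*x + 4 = (x - 4)*(x - 1)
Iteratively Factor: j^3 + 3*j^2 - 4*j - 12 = (j + 3)*(j^2 - 4) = (j + 2)*(j + 3)*(j - 2)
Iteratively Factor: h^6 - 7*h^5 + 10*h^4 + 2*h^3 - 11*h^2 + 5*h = (h - 5)*(h^5 - 2*h^4 + 2*h^2 - h) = (h - 5)*(h + 1)*(h^4 - 3*h^3 + 3*h^2 - h) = (h - 5)*(h - 1)*(h + 1)*(h^3 - 2*h^2 + h) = h*(h - 5)*(h - 1)*(h + 1)*(h^2 - 2*h + 1) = h*(h - 5)*(h - 1)^2*(h + 1)*(h - 1)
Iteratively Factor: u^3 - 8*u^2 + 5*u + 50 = (u - 5)*(u^2 - 3*u - 10) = (u - 5)^2*(u + 2)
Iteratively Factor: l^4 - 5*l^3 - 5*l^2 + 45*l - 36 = (l - 3)*(l^3 - 2*l^2 - 11*l + 12) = (l - 3)*(l + 3)*(l^2 - 5*l + 4) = (l - 4)*(l - 3)*(l + 3)*(l - 1)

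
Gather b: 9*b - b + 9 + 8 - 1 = 8*b + 16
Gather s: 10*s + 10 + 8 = 10*s + 18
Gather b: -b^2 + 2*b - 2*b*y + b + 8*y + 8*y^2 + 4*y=-b^2 + b*(3 - 2*y) + 8*y^2 + 12*y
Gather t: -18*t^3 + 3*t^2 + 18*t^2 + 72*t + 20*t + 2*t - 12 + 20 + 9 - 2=-18*t^3 + 21*t^2 + 94*t + 15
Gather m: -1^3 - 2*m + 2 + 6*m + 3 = 4*m + 4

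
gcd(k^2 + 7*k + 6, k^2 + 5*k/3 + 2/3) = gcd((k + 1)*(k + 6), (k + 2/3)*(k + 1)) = k + 1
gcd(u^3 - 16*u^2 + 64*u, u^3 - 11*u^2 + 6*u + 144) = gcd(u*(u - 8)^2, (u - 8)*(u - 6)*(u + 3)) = u - 8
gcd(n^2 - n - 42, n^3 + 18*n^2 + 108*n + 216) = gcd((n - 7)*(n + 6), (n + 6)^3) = n + 6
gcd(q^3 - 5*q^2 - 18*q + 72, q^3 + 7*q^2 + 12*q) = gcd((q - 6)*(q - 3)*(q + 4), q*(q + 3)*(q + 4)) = q + 4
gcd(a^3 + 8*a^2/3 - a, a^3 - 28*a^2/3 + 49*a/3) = a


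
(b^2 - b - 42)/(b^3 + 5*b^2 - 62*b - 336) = (b - 7)/(b^2 - b - 56)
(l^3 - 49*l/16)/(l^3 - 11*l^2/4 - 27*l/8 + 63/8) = l*(4*l - 7)/(2*(2*l^2 - 9*l + 9))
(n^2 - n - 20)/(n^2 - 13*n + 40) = (n + 4)/(n - 8)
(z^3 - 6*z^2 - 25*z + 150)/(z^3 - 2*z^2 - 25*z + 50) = (z - 6)/(z - 2)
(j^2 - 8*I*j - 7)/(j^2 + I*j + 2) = (j - 7*I)/(j + 2*I)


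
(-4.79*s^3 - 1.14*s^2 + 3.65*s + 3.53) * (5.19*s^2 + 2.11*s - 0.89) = -24.8601*s^5 - 16.0235*s^4 + 20.8012*s^3 + 27.0368*s^2 + 4.1998*s - 3.1417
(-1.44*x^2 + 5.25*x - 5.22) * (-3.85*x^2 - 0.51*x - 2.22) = 5.544*x^4 - 19.4781*x^3 + 20.6163*x^2 - 8.9928*x + 11.5884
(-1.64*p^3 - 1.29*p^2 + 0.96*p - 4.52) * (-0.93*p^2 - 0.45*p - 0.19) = 1.5252*p^5 + 1.9377*p^4 - 0.000700000000000034*p^3 + 4.0167*p^2 + 1.8516*p + 0.8588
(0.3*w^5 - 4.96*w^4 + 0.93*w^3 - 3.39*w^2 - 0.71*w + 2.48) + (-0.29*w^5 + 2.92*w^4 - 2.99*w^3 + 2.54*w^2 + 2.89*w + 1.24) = 0.01*w^5 - 2.04*w^4 - 2.06*w^3 - 0.85*w^2 + 2.18*w + 3.72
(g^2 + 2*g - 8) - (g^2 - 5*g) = 7*g - 8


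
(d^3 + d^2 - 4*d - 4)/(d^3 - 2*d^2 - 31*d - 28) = (d^2 - 4)/(d^2 - 3*d - 28)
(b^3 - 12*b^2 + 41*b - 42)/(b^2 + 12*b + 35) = (b^3 - 12*b^2 + 41*b - 42)/(b^2 + 12*b + 35)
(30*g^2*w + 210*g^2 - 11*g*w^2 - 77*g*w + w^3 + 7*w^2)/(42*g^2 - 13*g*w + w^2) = (-5*g*w - 35*g + w^2 + 7*w)/(-7*g + w)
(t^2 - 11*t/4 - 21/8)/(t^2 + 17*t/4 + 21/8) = (2*t - 7)/(2*t + 7)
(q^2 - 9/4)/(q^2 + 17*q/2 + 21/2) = (q - 3/2)/(q + 7)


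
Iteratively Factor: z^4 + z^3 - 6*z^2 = (z)*(z^3 + z^2 - 6*z) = z*(z + 3)*(z^2 - 2*z) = z^2*(z + 3)*(z - 2)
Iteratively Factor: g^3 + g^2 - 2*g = (g + 2)*(g^2 - g) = g*(g + 2)*(g - 1)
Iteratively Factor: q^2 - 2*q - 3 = (q - 3)*(q + 1)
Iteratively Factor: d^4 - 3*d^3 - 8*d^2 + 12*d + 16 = (d + 1)*(d^3 - 4*d^2 - 4*d + 16) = (d - 2)*(d + 1)*(d^2 - 2*d - 8) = (d - 4)*(d - 2)*(d + 1)*(d + 2)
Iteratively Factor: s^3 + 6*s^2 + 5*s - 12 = (s - 1)*(s^2 + 7*s + 12) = (s - 1)*(s + 4)*(s + 3)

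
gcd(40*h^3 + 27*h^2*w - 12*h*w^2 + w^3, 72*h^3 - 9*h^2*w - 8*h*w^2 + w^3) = -8*h + w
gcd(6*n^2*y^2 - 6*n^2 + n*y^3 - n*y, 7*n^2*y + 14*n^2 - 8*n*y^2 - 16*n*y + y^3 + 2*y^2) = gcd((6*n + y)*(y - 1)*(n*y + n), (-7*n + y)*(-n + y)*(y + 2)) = 1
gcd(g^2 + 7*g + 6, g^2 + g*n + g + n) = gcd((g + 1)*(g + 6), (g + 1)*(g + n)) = g + 1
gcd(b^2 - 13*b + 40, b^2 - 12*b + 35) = b - 5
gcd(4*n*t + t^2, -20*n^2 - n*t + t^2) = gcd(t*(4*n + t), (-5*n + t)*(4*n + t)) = 4*n + t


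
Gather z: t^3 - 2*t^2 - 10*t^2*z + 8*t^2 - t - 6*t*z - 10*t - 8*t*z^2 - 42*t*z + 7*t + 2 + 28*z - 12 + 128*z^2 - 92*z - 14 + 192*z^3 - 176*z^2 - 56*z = t^3 + 6*t^2 - 4*t + 192*z^3 + z^2*(-8*t - 48) + z*(-10*t^2 - 48*t - 120) - 24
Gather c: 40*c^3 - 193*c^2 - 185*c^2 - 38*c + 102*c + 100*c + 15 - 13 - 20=40*c^3 - 378*c^2 + 164*c - 18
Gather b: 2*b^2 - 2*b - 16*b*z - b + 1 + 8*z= 2*b^2 + b*(-16*z - 3) + 8*z + 1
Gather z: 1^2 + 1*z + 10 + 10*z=11*z + 11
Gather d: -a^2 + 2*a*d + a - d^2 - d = -a^2 + a - d^2 + d*(2*a - 1)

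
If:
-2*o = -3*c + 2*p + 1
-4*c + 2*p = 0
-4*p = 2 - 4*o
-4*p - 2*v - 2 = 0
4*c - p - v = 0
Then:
No Solution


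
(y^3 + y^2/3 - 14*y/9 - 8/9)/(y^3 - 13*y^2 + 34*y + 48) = (9*y^2 - 6*y - 8)/(9*(y^2 - 14*y + 48))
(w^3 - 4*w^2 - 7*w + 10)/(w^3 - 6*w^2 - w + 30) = (w - 1)/(w - 3)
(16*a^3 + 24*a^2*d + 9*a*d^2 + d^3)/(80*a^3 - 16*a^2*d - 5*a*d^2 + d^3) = (4*a^2 + 5*a*d + d^2)/(20*a^2 - 9*a*d + d^2)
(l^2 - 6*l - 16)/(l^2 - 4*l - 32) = (l + 2)/(l + 4)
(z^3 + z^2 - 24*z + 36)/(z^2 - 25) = (z^3 + z^2 - 24*z + 36)/(z^2 - 25)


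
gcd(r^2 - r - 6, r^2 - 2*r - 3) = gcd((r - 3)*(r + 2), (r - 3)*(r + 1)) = r - 3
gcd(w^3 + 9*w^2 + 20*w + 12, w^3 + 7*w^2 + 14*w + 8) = w^2 + 3*w + 2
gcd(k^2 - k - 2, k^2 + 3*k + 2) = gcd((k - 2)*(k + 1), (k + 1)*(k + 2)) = k + 1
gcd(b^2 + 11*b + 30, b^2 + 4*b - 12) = b + 6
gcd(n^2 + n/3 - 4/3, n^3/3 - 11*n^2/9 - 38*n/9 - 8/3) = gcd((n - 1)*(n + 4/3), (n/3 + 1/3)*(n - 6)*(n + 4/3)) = n + 4/3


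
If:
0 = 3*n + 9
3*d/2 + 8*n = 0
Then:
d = 16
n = -3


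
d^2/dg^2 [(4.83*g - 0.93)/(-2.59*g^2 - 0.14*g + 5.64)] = (-(4.83*g - 0.93)*(5.18*g + 0.14)*(10.36*g + 0.28) + (75.0582*g - 3.465)*(2.59*g^2 + 0.14*g - 5.64))/(2.59*g^2 + 0.14*g - 5.64)^3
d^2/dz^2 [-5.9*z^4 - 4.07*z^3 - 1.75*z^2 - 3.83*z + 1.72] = -70.8*z^2 - 24.42*z - 3.5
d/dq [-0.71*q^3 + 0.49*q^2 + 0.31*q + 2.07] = -2.13*q^2 + 0.98*q + 0.31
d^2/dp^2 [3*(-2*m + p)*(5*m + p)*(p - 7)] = 18*m + 18*p - 42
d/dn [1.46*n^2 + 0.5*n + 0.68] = 2.92*n + 0.5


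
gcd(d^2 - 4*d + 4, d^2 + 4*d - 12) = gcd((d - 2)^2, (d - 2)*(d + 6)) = d - 2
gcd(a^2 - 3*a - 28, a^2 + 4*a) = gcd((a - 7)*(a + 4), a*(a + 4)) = a + 4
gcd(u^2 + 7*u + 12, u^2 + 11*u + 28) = u + 4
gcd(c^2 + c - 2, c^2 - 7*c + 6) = c - 1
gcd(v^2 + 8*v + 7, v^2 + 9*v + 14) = v + 7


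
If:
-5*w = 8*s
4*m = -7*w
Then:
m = -7*w/4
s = -5*w/8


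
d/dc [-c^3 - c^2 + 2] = c*(-3*c - 2)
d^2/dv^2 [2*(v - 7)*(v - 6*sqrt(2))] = 4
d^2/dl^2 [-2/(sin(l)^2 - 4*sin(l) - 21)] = 4*(2*sin(l)^4 - 6*sin(l)^3 + 47*sin(l)^2 - 30*sin(l) - 37)/((sin(l) - 7)^3*(sin(l) + 3)^3)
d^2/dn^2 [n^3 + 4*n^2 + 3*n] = 6*n + 8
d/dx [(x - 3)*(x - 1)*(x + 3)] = 3*x^2 - 2*x - 9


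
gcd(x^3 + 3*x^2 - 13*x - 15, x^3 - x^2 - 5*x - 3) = x^2 - 2*x - 3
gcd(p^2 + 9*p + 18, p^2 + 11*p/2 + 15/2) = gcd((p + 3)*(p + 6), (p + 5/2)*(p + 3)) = p + 3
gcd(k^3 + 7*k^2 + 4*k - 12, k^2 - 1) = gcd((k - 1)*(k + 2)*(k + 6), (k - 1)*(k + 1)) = k - 1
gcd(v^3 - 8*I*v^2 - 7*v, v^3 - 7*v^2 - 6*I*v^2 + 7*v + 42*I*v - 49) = v - 7*I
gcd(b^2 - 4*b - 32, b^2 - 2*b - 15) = 1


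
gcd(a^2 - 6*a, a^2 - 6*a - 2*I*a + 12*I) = a - 6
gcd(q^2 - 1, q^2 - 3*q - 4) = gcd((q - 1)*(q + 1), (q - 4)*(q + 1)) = q + 1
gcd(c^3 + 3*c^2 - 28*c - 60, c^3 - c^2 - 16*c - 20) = c^2 - 3*c - 10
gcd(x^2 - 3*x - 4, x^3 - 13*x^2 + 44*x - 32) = x - 4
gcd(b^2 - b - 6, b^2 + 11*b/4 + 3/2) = b + 2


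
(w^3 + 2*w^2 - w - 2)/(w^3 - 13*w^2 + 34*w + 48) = (w^2 + w - 2)/(w^2 - 14*w + 48)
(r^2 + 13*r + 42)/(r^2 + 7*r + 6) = (r + 7)/(r + 1)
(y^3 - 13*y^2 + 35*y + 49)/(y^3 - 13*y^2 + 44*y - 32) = (y^3 - 13*y^2 + 35*y + 49)/(y^3 - 13*y^2 + 44*y - 32)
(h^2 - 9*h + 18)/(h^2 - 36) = (h - 3)/(h + 6)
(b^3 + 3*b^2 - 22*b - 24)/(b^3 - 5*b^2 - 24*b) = (-b^3 - 3*b^2 + 22*b + 24)/(b*(-b^2 + 5*b + 24))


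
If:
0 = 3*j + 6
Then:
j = -2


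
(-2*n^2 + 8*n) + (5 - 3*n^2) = -5*n^2 + 8*n + 5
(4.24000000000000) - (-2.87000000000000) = 7.11000000000000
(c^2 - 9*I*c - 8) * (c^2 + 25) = c^4 - 9*I*c^3 + 17*c^2 - 225*I*c - 200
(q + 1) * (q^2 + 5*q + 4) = q^3 + 6*q^2 + 9*q + 4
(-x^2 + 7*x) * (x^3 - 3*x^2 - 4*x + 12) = -x^5 + 10*x^4 - 17*x^3 - 40*x^2 + 84*x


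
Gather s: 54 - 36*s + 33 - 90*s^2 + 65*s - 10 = -90*s^2 + 29*s + 77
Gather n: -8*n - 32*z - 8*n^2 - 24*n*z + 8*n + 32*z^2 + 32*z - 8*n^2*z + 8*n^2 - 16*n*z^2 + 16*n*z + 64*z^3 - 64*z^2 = -8*n^2*z + n*(-16*z^2 - 8*z) + 64*z^3 - 32*z^2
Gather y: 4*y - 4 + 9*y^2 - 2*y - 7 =9*y^2 + 2*y - 11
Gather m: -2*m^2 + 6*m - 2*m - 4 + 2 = -2*m^2 + 4*m - 2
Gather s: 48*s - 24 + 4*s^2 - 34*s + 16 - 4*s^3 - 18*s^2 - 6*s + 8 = -4*s^3 - 14*s^2 + 8*s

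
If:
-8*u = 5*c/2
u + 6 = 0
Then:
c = 96/5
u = -6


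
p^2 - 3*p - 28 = (p - 7)*(p + 4)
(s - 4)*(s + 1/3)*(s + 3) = s^3 - 2*s^2/3 - 37*s/3 - 4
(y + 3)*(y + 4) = y^2 + 7*y + 12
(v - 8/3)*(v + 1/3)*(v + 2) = v^3 - v^2/3 - 50*v/9 - 16/9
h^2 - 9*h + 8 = (h - 8)*(h - 1)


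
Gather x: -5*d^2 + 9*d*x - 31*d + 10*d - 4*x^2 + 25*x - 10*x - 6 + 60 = -5*d^2 - 21*d - 4*x^2 + x*(9*d + 15) + 54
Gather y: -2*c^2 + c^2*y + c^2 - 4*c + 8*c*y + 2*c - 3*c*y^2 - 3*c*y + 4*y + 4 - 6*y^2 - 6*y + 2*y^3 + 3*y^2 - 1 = -c^2 - 2*c + 2*y^3 + y^2*(-3*c - 3) + y*(c^2 + 5*c - 2) + 3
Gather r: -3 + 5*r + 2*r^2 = 2*r^2 + 5*r - 3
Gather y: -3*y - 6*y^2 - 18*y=-6*y^2 - 21*y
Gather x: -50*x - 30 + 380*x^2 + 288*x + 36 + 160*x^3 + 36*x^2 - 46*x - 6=160*x^3 + 416*x^2 + 192*x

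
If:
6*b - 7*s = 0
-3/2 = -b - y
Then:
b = 3/2 - y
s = 9/7 - 6*y/7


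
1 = 1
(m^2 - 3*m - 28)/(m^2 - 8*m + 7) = (m + 4)/(m - 1)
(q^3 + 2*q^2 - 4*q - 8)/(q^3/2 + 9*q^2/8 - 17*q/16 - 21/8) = 16*(q^2 - 4)/(8*q^2 + 2*q - 21)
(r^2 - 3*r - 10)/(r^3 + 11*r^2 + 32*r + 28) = (r - 5)/(r^2 + 9*r + 14)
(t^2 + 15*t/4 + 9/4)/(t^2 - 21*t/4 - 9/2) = (t + 3)/(t - 6)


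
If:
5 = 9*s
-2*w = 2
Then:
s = 5/9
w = -1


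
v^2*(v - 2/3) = v^3 - 2*v^2/3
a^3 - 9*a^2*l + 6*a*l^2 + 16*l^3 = (a - 8*l)*(a - 2*l)*(a + l)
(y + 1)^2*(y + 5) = y^3 + 7*y^2 + 11*y + 5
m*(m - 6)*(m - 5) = m^3 - 11*m^2 + 30*m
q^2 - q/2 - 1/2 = (q - 1)*(q + 1/2)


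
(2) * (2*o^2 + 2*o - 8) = 4*o^2 + 4*o - 16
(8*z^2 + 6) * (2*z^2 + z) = 16*z^4 + 8*z^3 + 12*z^2 + 6*z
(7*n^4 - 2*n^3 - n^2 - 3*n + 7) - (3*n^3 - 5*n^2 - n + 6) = 7*n^4 - 5*n^3 + 4*n^2 - 2*n + 1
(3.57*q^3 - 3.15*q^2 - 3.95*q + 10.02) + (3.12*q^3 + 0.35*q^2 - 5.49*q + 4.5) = 6.69*q^3 - 2.8*q^2 - 9.44*q + 14.52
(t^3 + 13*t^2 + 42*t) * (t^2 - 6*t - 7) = t^5 + 7*t^4 - 43*t^3 - 343*t^2 - 294*t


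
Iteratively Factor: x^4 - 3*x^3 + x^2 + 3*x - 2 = (x - 1)*(x^3 - 2*x^2 - x + 2) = (x - 1)^2*(x^2 - x - 2) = (x - 2)*(x - 1)^2*(x + 1)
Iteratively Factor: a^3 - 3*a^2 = (a)*(a^2 - 3*a) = a^2*(a - 3)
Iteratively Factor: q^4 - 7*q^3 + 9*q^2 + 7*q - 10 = (q - 5)*(q^3 - 2*q^2 - q + 2) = (q - 5)*(q - 1)*(q^2 - q - 2) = (q - 5)*(q - 1)*(q + 1)*(q - 2)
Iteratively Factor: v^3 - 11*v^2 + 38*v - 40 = (v - 4)*(v^2 - 7*v + 10) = (v - 5)*(v - 4)*(v - 2)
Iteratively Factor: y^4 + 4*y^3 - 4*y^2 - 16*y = (y - 2)*(y^3 + 6*y^2 + 8*y) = (y - 2)*(y + 2)*(y^2 + 4*y) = (y - 2)*(y + 2)*(y + 4)*(y)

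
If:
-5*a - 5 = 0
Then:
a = -1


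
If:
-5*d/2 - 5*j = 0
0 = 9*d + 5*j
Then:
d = 0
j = 0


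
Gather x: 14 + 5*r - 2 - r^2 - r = -r^2 + 4*r + 12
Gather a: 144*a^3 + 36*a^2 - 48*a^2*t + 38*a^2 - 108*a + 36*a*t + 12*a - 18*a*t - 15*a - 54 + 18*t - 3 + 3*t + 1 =144*a^3 + a^2*(74 - 48*t) + a*(18*t - 111) + 21*t - 56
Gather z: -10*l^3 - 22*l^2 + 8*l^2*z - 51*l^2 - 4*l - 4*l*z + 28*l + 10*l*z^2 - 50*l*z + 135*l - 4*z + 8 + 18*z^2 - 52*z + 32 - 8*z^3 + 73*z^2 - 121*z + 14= -10*l^3 - 73*l^2 + 159*l - 8*z^3 + z^2*(10*l + 91) + z*(8*l^2 - 54*l - 177) + 54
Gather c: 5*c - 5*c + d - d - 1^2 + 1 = 0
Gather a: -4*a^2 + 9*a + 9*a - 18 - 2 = -4*a^2 + 18*a - 20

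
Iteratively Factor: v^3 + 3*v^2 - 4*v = (v + 4)*(v^2 - v) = (v - 1)*(v + 4)*(v)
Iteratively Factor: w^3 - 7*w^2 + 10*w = (w - 5)*(w^2 - 2*w) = w*(w - 5)*(w - 2)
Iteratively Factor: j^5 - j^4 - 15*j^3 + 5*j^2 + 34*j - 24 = (j - 4)*(j^4 + 3*j^3 - 3*j^2 - 7*j + 6) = (j - 4)*(j - 1)*(j^3 + 4*j^2 + j - 6) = (j - 4)*(j - 1)^2*(j^2 + 5*j + 6) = (j - 4)*(j - 1)^2*(j + 2)*(j + 3)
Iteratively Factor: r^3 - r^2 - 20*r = (r - 5)*(r^2 + 4*r) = r*(r - 5)*(r + 4)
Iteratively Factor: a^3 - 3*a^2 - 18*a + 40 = (a - 2)*(a^2 - a - 20) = (a - 2)*(a + 4)*(a - 5)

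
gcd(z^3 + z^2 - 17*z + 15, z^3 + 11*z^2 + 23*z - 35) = z^2 + 4*z - 5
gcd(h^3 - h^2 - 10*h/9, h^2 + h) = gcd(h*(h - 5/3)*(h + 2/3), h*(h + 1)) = h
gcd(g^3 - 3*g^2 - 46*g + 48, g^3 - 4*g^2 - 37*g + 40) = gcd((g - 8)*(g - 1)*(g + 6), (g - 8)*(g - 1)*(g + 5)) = g^2 - 9*g + 8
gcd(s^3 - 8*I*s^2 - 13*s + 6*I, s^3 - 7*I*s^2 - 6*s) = s^2 - 7*I*s - 6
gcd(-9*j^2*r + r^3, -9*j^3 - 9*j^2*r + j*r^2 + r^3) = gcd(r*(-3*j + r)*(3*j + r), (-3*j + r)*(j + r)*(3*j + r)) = -9*j^2 + r^2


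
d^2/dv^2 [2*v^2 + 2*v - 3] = 4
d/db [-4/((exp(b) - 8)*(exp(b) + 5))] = (8*exp(b) - 12)*exp(b)/((exp(b) - 8)^2*(exp(b) + 5)^2)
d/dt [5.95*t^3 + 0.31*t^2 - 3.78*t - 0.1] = 17.85*t^2 + 0.62*t - 3.78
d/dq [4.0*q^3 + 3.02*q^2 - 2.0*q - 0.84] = 12.0*q^2 + 6.04*q - 2.0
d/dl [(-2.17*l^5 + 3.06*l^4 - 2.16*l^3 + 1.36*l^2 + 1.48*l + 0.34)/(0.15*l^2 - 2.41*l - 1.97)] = (-0.9765*l^6 + 21.8368*l^5 - 1.07330000000001*l^4 - 13.7016*l^3 + 9.266*l^2 - 5.4604*l - 2.0962)/(0.0225*l^4 - 0.723*l^3 + 5.2171*l^2 + 9.4954*l + 3.8809)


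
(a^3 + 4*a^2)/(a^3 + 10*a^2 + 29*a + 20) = a^2/(a^2 + 6*a + 5)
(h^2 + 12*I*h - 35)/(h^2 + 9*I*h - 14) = (h + 5*I)/(h + 2*I)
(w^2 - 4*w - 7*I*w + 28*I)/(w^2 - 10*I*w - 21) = (w - 4)/(w - 3*I)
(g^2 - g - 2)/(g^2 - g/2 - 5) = 2*(-g^2 + g + 2)/(-2*g^2 + g + 10)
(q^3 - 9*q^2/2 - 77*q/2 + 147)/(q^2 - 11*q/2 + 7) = (q^2 - q - 42)/(q - 2)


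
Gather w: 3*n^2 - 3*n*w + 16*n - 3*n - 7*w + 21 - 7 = 3*n^2 + 13*n + w*(-3*n - 7) + 14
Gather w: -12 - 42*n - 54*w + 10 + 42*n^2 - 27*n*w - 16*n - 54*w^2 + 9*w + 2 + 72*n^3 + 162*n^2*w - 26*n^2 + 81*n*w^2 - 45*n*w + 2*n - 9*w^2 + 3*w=72*n^3 + 16*n^2 - 56*n + w^2*(81*n - 63) + w*(162*n^2 - 72*n - 42)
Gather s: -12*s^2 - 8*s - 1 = -12*s^2 - 8*s - 1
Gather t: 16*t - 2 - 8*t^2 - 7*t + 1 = -8*t^2 + 9*t - 1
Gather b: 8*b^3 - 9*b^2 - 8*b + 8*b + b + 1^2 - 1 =8*b^3 - 9*b^2 + b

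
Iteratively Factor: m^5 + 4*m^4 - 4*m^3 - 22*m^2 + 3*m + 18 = (m - 1)*(m^4 + 5*m^3 + m^2 - 21*m - 18) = (m - 1)*(m + 3)*(m^3 + 2*m^2 - 5*m - 6) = (m - 1)*(m + 3)^2*(m^2 - m - 2) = (m - 2)*(m - 1)*(m + 3)^2*(m + 1)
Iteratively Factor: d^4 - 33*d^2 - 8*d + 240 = (d - 5)*(d^3 + 5*d^2 - 8*d - 48) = (d - 5)*(d + 4)*(d^2 + d - 12) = (d - 5)*(d - 3)*(d + 4)*(d + 4)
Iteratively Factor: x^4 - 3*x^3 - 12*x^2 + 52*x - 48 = (x - 2)*(x^3 - x^2 - 14*x + 24) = (x - 2)^2*(x^2 + x - 12) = (x - 3)*(x - 2)^2*(x + 4)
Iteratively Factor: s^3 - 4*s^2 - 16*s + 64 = (s - 4)*(s^2 - 16) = (s - 4)^2*(s + 4)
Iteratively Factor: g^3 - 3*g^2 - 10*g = (g + 2)*(g^2 - 5*g) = (g - 5)*(g + 2)*(g)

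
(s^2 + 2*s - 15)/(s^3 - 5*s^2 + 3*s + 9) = (s + 5)/(s^2 - 2*s - 3)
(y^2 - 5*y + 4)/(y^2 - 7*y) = (y^2 - 5*y + 4)/(y*(y - 7))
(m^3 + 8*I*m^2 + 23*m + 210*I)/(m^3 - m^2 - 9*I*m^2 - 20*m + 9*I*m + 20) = (m^2 + 13*I*m - 42)/(m^2 - m*(1 + 4*I) + 4*I)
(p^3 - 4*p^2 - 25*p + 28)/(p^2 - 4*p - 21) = (p^2 + 3*p - 4)/(p + 3)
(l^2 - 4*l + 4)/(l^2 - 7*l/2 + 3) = 2*(l - 2)/(2*l - 3)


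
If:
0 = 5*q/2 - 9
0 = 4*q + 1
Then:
No Solution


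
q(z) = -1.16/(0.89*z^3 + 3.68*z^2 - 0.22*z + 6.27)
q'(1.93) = 0.04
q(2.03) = -0.04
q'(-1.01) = -0.07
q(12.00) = -0.00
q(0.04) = -0.19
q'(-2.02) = -0.02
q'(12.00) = 0.00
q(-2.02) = -0.08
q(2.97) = -0.02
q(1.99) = -0.04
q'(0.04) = 0.00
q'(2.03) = 0.04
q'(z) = -1.16*(-2.67*z^2 - 7.36*z + 0.22)/(0.89*z^3 + 3.68*z^2 - 0.22*z + 6.27)^2 = (3.0972*z^2 + 8.5376*z - 0.2552)/(0.89*z^3 + 3.68*z^2 - 0.22*z + 6.27)^2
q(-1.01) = -0.12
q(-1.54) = -0.10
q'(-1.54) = -0.04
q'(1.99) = 0.04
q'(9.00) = 0.00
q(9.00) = -0.00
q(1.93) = -0.04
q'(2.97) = 0.01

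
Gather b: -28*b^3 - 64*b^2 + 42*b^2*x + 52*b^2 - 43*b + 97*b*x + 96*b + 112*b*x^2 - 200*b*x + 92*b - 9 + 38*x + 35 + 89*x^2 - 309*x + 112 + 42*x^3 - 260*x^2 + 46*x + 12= -28*b^3 + b^2*(42*x - 12) + b*(112*x^2 - 103*x + 145) + 42*x^3 - 171*x^2 - 225*x + 150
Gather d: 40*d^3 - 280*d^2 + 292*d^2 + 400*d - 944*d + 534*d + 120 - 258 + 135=40*d^3 + 12*d^2 - 10*d - 3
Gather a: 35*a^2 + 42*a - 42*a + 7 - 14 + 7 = 35*a^2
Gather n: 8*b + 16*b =24*b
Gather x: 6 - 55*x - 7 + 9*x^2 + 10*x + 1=9*x^2 - 45*x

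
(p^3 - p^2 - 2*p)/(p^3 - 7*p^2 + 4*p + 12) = p/(p - 6)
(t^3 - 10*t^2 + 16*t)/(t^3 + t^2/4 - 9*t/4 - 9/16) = 16*t*(t^2 - 10*t + 16)/(16*t^3 + 4*t^2 - 36*t - 9)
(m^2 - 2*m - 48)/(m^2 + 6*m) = (m - 8)/m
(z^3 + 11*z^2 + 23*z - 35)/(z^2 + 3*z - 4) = (z^2 + 12*z + 35)/(z + 4)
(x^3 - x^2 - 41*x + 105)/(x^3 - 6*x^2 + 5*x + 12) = (x^2 + 2*x - 35)/(x^2 - 3*x - 4)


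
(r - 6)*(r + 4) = r^2 - 2*r - 24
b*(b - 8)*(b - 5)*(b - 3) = b^4 - 16*b^3 + 79*b^2 - 120*b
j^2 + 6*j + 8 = (j + 2)*(j + 4)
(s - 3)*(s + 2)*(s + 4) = s^3 + 3*s^2 - 10*s - 24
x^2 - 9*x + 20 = (x - 5)*(x - 4)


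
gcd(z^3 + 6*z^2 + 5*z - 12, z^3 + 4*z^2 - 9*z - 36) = z^2 + 7*z + 12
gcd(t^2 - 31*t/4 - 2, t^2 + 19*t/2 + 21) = 1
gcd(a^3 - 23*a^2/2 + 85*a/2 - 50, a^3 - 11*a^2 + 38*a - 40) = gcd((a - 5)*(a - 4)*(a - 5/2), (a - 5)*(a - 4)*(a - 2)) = a^2 - 9*a + 20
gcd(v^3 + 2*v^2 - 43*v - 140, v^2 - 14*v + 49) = v - 7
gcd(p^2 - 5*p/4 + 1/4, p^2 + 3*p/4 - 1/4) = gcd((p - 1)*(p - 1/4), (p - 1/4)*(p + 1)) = p - 1/4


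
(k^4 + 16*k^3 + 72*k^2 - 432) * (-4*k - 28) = -4*k^5 - 92*k^4 - 736*k^3 - 2016*k^2 + 1728*k + 12096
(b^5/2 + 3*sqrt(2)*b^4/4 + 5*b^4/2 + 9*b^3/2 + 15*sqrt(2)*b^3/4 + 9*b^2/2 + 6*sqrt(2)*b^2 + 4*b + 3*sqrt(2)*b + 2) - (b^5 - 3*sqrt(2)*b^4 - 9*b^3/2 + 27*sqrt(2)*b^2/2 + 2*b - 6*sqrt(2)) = -b^5/2 + 5*b^4/2 + 15*sqrt(2)*b^4/4 + 15*sqrt(2)*b^3/4 + 9*b^3 - 15*sqrt(2)*b^2/2 + 9*b^2/2 + 2*b + 3*sqrt(2)*b + 2 + 6*sqrt(2)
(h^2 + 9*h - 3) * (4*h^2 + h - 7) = 4*h^4 + 37*h^3 - 10*h^2 - 66*h + 21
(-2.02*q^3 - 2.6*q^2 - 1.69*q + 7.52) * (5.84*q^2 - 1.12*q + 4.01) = -11.7968*q^5 - 12.9216*q^4 - 15.0578*q^3 + 35.3836*q^2 - 15.1993*q + 30.1552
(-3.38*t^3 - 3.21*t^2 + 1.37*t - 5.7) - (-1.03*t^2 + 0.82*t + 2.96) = -3.38*t^3 - 2.18*t^2 + 0.55*t - 8.66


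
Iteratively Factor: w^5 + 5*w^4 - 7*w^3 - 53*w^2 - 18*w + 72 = (w + 2)*(w^4 + 3*w^3 - 13*w^2 - 27*w + 36) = (w - 1)*(w + 2)*(w^3 + 4*w^2 - 9*w - 36) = (w - 1)*(w + 2)*(w + 3)*(w^2 + w - 12) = (w - 1)*(w + 2)*(w + 3)*(w + 4)*(w - 3)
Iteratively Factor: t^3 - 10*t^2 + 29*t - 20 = (t - 5)*(t^2 - 5*t + 4) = (t - 5)*(t - 1)*(t - 4)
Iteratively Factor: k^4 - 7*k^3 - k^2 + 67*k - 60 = (k + 3)*(k^3 - 10*k^2 + 29*k - 20) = (k - 1)*(k + 3)*(k^2 - 9*k + 20) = (k - 4)*(k - 1)*(k + 3)*(k - 5)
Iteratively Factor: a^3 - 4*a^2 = (a)*(a^2 - 4*a) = a^2*(a - 4)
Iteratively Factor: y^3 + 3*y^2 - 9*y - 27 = (y - 3)*(y^2 + 6*y + 9) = (y - 3)*(y + 3)*(y + 3)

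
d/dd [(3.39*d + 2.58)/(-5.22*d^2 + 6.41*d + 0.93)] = (17.6958*d^2 + 26.9352*d - 13.3851)/(27.2484*d^4 - 66.9204*d^3 + 31.3789*d^2 + 11.9226*d + 0.8649)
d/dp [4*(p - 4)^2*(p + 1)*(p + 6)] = 16*p^3 - 12*p^2 - 272*p + 256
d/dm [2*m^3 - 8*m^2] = 2*m*(3*m - 8)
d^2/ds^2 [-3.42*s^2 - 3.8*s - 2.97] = -6.84000000000000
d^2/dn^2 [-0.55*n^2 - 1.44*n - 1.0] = -1.10000000000000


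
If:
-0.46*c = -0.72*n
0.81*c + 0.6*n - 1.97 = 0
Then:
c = 1.65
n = 1.05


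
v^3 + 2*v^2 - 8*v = v*(v - 2)*(v + 4)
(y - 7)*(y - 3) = y^2 - 10*y + 21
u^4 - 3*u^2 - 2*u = u*(u - 2)*(u + 1)^2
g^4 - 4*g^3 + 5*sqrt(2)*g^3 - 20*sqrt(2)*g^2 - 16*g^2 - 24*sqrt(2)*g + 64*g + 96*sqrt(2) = (g - 4)*(g - 2*sqrt(2))*(g + sqrt(2))*(g + 6*sqrt(2))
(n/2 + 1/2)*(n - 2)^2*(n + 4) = n^4/2 + n^3/2 - 6*n^2 + 2*n + 8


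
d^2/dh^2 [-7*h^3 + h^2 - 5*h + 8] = 2 - 42*h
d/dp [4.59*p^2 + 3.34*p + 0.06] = 9.18*p + 3.34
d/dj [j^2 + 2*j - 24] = 2*j + 2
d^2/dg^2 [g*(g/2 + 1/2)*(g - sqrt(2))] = 3*g - sqrt(2) + 1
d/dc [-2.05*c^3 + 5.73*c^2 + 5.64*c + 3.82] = -6.15*c^2 + 11.46*c + 5.64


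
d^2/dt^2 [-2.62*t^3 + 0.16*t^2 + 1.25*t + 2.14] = 0.32 - 15.72*t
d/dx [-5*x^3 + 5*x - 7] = 5 - 15*x^2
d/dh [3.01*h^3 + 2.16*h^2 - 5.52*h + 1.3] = 9.03*h^2 + 4.32*h - 5.52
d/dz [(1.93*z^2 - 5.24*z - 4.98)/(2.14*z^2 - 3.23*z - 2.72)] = (4.9797*z^2 + 10.8152*z - 1.8326)/(4.5796*z^4 - 13.8244*z^3 - 1.2087*z^2 + 17.5712*z + 7.3984)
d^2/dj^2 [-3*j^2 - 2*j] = -6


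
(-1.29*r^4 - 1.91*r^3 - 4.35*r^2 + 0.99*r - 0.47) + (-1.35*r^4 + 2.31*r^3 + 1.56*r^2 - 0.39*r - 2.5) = -2.64*r^4 + 0.4*r^3 - 2.79*r^2 + 0.6*r - 2.97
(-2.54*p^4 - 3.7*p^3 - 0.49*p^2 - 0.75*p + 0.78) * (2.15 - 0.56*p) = 1.4224*p^5 - 3.389*p^4 - 7.6806*p^3 - 0.6335*p^2 - 2.0493*p + 1.677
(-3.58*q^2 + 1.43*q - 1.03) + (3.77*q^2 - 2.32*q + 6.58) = 0.19*q^2 - 0.89*q + 5.55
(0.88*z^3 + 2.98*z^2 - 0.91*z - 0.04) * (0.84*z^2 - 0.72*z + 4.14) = 0.7392*z^5 + 1.8696*z^4 + 0.7332*z^3 + 12.9588*z^2 - 3.7386*z - 0.1656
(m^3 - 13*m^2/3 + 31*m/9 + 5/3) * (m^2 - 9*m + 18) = m^5 - 40*m^4/3 + 544*m^3/9 - 322*m^2/3 + 47*m + 30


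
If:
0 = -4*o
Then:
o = 0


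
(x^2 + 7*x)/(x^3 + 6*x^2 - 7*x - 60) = x*(x + 7)/(x^3 + 6*x^2 - 7*x - 60)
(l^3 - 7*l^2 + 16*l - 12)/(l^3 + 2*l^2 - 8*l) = (l^2 - 5*l + 6)/(l*(l + 4))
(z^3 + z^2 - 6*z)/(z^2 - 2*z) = z + 3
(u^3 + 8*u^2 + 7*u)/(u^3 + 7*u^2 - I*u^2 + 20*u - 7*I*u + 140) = u*(u + 1)/(u^2 - I*u + 20)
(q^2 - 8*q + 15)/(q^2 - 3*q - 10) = (q - 3)/(q + 2)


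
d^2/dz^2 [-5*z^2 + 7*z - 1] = -10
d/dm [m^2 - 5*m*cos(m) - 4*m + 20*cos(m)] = 5*m*sin(m) + 2*m - 20*sin(m) - 5*cos(m) - 4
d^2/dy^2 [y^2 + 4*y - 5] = 2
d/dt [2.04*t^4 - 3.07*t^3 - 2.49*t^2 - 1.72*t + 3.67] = 8.16*t^3 - 9.21*t^2 - 4.98*t - 1.72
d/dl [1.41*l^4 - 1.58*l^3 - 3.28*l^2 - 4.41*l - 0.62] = 5.64*l^3 - 4.74*l^2 - 6.56*l - 4.41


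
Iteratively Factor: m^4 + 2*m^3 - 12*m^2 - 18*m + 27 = (m + 3)*(m^3 - m^2 - 9*m + 9) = (m - 3)*(m + 3)*(m^2 + 2*m - 3) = (m - 3)*(m + 3)^2*(m - 1)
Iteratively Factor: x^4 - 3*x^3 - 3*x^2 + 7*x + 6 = (x - 2)*(x^3 - x^2 - 5*x - 3) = (x - 2)*(x + 1)*(x^2 - 2*x - 3) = (x - 2)*(x + 1)^2*(x - 3)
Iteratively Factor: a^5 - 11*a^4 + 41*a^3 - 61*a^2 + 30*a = (a - 5)*(a^4 - 6*a^3 + 11*a^2 - 6*a) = (a - 5)*(a - 2)*(a^3 - 4*a^2 + 3*a) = (a - 5)*(a - 2)*(a - 1)*(a^2 - 3*a) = a*(a - 5)*(a - 2)*(a - 1)*(a - 3)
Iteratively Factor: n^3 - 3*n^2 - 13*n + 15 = (n - 5)*(n^2 + 2*n - 3) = (n - 5)*(n + 3)*(n - 1)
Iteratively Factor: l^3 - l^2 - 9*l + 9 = (l - 3)*(l^2 + 2*l - 3) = (l - 3)*(l - 1)*(l + 3)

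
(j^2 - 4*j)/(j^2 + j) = (j - 4)/(j + 1)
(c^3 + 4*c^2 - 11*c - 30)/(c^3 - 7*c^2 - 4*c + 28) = (c^2 + 2*c - 15)/(c^2 - 9*c + 14)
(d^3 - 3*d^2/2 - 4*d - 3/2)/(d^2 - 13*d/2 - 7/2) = (d^2 - 2*d - 3)/(d - 7)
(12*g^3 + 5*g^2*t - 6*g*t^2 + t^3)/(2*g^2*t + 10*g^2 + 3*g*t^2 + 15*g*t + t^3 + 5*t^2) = (12*g^2 - 7*g*t + t^2)/(2*g*t + 10*g + t^2 + 5*t)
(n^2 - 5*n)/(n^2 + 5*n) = (n - 5)/(n + 5)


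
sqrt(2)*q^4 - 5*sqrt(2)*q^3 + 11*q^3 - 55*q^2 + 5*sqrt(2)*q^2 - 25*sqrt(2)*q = q*(q - 5)*(q + 5*sqrt(2))*(sqrt(2)*q + 1)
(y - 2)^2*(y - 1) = y^3 - 5*y^2 + 8*y - 4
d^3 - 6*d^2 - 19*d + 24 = (d - 8)*(d - 1)*(d + 3)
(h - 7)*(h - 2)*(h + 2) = h^3 - 7*h^2 - 4*h + 28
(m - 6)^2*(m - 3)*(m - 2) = m^4 - 17*m^3 + 102*m^2 - 252*m + 216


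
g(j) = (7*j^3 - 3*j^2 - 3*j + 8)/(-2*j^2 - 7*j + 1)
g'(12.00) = -3.30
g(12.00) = -31.36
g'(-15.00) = -3.13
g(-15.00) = 70.49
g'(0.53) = 5.72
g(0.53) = -2.02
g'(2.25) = -1.91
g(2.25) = -2.65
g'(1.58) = -1.28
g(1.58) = -1.55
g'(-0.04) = 31.91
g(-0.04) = 6.36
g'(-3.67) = 44734.70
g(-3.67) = 1482.70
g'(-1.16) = 4.81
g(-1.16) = -0.54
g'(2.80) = -2.22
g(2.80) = -3.78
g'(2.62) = -2.13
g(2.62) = -3.39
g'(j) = (4*j + 7)*(7*j^3 - 3*j^2 - 3*j + 8)/(-2*j^2 - 7*j + 1)^2 + (21*j^2 - 6*j - 3)/(-2*j^2 - 7*j + 1) = (-14*j^4 - 98*j^3 + 36*j^2 + 26*j + 53)/(4*j^4 + 28*j^3 + 45*j^2 - 14*j + 1)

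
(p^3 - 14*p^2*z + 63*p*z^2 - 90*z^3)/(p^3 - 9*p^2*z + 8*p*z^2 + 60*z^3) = (p - 3*z)/(p + 2*z)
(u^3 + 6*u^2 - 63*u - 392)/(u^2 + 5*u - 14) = (u^2 - u - 56)/(u - 2)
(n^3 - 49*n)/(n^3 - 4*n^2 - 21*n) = (n + 7)/(n + 3)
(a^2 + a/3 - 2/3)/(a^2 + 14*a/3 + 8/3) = (3*a^2 + a - 2)/(3*a^2 + 14*a + 8)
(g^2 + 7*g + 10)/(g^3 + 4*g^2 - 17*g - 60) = (g + 2)/(g^2 - g - 12)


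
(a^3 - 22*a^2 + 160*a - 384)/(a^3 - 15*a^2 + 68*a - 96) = (a^2 - 14*a + 48)/(a^2 - 7*a + 12)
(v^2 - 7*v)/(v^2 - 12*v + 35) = v/(v - 5)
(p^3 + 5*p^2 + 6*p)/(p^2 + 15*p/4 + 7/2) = 4*p*(p + 3)/(4*p + 7)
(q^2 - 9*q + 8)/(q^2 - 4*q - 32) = (q - 1)/(q + 4)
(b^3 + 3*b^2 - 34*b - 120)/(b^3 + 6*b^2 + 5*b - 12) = (b^2 - b - 30)/(b^2 + 2*b - 3)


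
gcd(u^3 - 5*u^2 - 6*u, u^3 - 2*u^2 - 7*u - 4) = u + 1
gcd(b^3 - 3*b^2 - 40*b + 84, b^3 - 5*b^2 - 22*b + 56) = b^2 - 9*b + 14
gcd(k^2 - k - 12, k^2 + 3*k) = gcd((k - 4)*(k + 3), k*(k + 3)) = k + 3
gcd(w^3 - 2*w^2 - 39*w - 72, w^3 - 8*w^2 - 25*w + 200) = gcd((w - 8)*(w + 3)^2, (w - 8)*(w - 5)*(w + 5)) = w - 8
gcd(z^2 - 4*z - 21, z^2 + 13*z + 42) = 1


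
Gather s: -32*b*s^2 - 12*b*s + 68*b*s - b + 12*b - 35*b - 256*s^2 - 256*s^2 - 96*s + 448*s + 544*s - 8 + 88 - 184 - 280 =-24*b + s^2*(-32*b - 512) + s*(56*b + 896) - 384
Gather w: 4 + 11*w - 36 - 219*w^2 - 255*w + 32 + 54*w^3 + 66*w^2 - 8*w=54*w^3 - 153*w^2 - 252*w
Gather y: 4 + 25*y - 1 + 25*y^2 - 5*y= 25*y^2 + 20*y + 3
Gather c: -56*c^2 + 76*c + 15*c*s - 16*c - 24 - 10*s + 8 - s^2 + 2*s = -56*c^2 + c*(15*s + 60) - s^2 - 8*s - 16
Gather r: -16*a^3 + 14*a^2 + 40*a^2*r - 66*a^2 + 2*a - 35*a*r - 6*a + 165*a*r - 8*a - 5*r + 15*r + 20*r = -16*a^3 - 52*a^2 - 12*a + r*(40*a^2 + 130*a + 30)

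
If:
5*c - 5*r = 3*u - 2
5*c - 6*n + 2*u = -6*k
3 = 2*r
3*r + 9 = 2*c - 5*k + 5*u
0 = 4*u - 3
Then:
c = 31/20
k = -133/100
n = 127/600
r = 3/2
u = 3/4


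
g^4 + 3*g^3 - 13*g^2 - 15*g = g*(g - 3)*(g + 1)*(g + 5)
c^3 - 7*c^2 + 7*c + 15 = (c - 5)*(c - 3)*(c + 1)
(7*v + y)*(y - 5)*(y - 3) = 7*v*y^2 - 56*v*y + 105*v + y^3 - 8*y^2 + 15*y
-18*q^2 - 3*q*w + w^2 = (-6*q + w)*(3*q + w)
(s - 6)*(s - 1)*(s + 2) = s^3 - 5*s^2 - 8*s + 12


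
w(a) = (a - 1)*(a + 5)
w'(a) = 2*a + 4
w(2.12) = 7.97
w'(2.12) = 8.24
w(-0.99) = -7.98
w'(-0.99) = 2.02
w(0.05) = -4.80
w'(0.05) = 4.10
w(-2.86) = -8.26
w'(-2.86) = -1.72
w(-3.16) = -7.65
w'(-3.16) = -2.32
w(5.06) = 40.84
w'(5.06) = 14.12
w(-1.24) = -8.42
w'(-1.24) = 1.52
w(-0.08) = -5.31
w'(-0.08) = 3.84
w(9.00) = 112.00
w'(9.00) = 22.00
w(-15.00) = 160.00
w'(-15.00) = -26.00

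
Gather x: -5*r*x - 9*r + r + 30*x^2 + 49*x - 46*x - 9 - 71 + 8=-8*r + 30*x^2 + x*(3 - 5*r) - 72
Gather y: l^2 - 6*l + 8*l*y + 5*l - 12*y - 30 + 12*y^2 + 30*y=l^2 - l + 12*y^2 + y*(8*l + 18) - 30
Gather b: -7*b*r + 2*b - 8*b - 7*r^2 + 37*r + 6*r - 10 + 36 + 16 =b*(-7*r - 6) - 7*r^2 + 43*r + 42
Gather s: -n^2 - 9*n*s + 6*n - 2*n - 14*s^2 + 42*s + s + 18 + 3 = -n^2 + 4*n - 14*s^2 + s*(43 - 9*n) + 21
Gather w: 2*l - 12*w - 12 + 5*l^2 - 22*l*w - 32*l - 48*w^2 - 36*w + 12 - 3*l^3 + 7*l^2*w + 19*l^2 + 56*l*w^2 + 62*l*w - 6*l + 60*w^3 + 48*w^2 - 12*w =-3*l^3 + 24*l^2 + 56*l*w^2 - 36*l + 60*w^3 + w*(7*l^2 + 40*l - 60)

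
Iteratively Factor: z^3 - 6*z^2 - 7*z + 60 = (z - 4)*(z^2 - 2*z - 15) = (z - 5)*(z - 4)*(z + 3)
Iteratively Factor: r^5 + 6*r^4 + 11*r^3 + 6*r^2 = (r)*(r^4 + 6*r^3 + 11*r^2 + 6*r) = r^2*(r^3 + 6*r^2 + 11*r + 6) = r^2*(r + 2)*(r^2 + 4*r + 3) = r^2*(r + 1)*(r + 2)*(r + 3)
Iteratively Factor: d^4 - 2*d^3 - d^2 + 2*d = (d - 2)*(d^3 - d) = (d - 2)*(d + 1)*(d^2 - d) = (d - 2)*(d - 1)*(d + 1)*(d)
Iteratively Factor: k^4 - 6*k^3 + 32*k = (k - 4)*(k^3 - 2*k^2 - 8*k) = (k - 4)*(k + 2)*(k^2 - 4*k) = k*(k - 4)*(k + 2)*(k - 4)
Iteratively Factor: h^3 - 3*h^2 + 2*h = (h)*(h^2 - 3*h + 2) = h*(h - 1)*(h - 2)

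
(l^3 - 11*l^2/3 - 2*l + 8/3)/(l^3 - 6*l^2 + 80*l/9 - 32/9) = 3*(l + 1)/(3*l - 4)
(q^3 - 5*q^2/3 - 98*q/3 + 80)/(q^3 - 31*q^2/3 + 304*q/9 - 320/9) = 3*(q + 6)/(3*q - 8)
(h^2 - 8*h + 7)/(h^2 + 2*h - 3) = (h - 7)/(h + 3)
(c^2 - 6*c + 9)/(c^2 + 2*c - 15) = (c - 3)/(c + 5)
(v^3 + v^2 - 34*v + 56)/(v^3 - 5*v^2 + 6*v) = (v^2 + 3*v - 28)/(v*(v - 3))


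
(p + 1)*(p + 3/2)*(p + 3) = p^3 + 11*p^2/2 + 9*p + 9/2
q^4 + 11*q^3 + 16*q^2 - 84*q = q*(q - 2)*(q + 6)*(q + 7)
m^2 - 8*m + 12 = (m - 6)*(m - 2)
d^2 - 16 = (d - 4)*(d + 4)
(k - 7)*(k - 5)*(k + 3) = k^3 - 9*k^2 - k + 105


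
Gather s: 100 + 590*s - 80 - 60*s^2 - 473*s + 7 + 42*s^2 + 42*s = -18*s^2 + 159*s + 27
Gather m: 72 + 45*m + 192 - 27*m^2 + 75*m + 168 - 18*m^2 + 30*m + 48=-45*m^2 + 150*m + 480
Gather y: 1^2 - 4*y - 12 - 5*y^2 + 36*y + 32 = -5*y^2 + 32*y + 21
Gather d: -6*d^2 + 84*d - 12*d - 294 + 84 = -6*d^2 + 72*d - 210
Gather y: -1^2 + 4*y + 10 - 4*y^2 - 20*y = -4*y^2 - 16*y + 9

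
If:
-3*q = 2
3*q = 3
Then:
No Solution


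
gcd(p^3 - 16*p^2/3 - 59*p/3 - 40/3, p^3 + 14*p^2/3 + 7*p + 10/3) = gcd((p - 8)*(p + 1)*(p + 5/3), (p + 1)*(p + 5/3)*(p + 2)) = p^2 + 8*p/3 + 5/3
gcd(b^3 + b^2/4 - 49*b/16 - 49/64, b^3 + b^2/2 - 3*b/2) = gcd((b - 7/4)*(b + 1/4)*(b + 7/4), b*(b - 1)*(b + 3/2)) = 1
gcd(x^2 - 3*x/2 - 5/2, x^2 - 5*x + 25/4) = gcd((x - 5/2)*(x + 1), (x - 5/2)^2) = x - 5/2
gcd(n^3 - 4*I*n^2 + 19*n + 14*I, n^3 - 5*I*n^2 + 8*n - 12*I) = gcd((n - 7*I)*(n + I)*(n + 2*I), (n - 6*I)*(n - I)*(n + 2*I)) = n + 2*I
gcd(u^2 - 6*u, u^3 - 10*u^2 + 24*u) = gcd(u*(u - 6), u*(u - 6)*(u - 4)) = u^2 - 6*u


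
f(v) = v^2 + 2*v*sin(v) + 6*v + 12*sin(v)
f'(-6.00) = -5.44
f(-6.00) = 0.00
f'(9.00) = -2.51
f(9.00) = 147.36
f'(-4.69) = -1.44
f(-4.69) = -3.52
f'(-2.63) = -6.12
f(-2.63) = -12.16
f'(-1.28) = 4.23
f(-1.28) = -15.09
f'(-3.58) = -4.69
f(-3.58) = -6.61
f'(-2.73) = -6.25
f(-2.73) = -11.54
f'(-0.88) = 9.22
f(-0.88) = -12.40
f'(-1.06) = 6.97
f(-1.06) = -13.86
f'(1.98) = 5.44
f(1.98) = 30.44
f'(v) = 2*v*cos(v) + 2*v + 2*sin(v) + 12*cos(v) + 6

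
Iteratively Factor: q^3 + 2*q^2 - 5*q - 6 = (q - 2)*(q^2 + 4*q + 3) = (q - 2)*(q + 3)*(q + 1)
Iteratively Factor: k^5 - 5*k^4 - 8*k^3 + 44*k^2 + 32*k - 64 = (k + 2)*(k^4 - 7*k^3 + 6*k^2 + 32*k - 32) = (k - 4)*(k + 2)*(k^3 - 3*k^2 - 6*k + 8) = (k - 4)^2*(k + 2)*(k^2 + k - 2) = (k - 4)^2*(k - 1)*(k + 2)*(k + 2)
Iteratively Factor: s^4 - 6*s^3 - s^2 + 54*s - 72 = (s - 3)*(s^3 - 3*s^2 - 10*s + 24) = (s - 3)*(s + 3)*(s^2 - 6*s + 8) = (s - 3)*(s - 2)*(s + 3)*(s - 4)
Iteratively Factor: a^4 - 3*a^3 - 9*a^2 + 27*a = (a)*(a^3 - 3*a^2 - 9*a + 27) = a*(a - 3)*(a^2 - 9) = a*(a - 3)^2*(a + 3)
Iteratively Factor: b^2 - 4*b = (b - 4)*(b)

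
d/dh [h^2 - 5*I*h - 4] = 2*h - 5*I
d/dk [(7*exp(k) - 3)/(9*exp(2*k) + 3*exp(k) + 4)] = (-63*exp(2*k) + 54*exp(k) + 37)*exp(k)/(81*exp(4*k) + 54*exp(3*k) + 81*exp(2*k) + 24*exp(k) + 16)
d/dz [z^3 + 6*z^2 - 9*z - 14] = 3*z^2 + 12*z - 9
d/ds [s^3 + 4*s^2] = s*(3*s + 8)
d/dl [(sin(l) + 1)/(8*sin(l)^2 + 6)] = (-4*sin(l)^2 - 8*sin(l) + 3)*cos(l)/(2*(4*sin(l)^2 + 3)^2)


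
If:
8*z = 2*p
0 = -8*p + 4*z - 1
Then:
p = -1/7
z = -1/28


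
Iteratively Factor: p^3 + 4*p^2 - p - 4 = (p + 1)*(p^2 + 3*p - 4) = (p + 1)*(p + 4)*(p - 1)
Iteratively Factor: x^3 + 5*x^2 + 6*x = (x + 2)*(x^2 + 3*x) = x*(x + 2)*(x + 3)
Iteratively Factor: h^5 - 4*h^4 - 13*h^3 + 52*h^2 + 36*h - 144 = (h + 2)*(h^4 - 6*h^3 - h^2 + 54*h - 72) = (h - 2)*(h + 2)*(h^3 - 4*h^2 - 9*h + 36) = (h - 4)*(h - 2)*(h + 2)*(h^2 - 9) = (h - 4)*(h - 2)*(h + 2)*(h + 3)*(h - 3)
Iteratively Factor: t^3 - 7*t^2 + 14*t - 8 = (t - 1)*(t^2 - 6*t + 8) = (t - 4)*(t - 1)*(t - 2)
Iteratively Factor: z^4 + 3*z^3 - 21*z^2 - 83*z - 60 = (z - 5)*(z^3 + 8*z^2 + 19*z + 12) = (z - 5)*(z + 4)*(z^2 + 4*z + 3) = (z - 5)*(z + 3)*(z + 4)*(z + 1)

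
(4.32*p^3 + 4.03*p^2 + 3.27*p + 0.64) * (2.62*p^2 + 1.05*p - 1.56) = 11.3184*p^5 + 15.0946*p^4 + 6.0597*p^3 - 1.1765*p^2 - 4.4292*p - 0.9984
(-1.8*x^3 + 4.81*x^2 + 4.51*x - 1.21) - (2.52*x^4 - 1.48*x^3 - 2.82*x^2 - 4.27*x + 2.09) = -2.52*x^4 - 0.32*x^3 + 7.63*x^2 + 8.78*x - 3.3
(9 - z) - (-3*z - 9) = 2*z + 18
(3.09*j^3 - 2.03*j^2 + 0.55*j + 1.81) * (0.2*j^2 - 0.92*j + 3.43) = 0.618*j^5 - 3.2488*j^4 + 12.5763*j^3 - 7.1069*j^2 + 0.2213*j + 6.2083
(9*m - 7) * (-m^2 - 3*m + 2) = -9*m^3 - 20*m^2 + 39*m - 14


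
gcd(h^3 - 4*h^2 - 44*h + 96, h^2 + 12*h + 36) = h + 6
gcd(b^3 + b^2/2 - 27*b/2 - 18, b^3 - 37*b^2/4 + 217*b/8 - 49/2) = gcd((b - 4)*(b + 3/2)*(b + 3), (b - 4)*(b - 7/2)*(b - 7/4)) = b - 4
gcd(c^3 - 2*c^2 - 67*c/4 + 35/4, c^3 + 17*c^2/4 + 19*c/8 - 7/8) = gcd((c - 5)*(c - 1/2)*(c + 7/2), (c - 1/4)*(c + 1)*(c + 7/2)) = c + 7/2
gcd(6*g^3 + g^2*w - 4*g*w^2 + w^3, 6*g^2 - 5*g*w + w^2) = 6*g^2 - 5*g*w + w^2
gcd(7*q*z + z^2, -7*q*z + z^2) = z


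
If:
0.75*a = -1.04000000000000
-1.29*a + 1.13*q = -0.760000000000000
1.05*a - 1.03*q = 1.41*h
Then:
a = -1.39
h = 0.62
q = -2.26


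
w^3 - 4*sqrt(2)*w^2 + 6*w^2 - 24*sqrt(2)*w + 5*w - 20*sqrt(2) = (w + 1)*(w + 5)*(w - 4*sqrt(2))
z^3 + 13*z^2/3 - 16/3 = (z - 1)*(z + 4/3)*(z + 4)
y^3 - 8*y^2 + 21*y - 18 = (y - 3)^2*(y - 2)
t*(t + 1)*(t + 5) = t^3 + 6*t^2 + 5*t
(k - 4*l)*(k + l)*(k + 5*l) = k^3 + 2*k^2*l - 19*k*l^2 - 20*l^3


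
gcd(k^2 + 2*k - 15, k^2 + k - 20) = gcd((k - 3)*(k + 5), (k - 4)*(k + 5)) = k + 5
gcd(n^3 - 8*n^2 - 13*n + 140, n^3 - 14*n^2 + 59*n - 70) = n^2 - 12*n + 35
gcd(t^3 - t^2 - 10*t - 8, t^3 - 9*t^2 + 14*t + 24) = t^2 - 3*t - 4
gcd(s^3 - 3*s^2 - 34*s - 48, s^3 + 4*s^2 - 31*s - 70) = s + 2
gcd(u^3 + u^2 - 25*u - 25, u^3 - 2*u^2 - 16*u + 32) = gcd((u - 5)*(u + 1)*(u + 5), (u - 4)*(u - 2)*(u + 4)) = 1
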